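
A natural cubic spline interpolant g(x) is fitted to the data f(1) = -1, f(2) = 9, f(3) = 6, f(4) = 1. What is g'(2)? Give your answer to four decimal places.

Put M_i = g'' at the i-th knot. Here h = (1, 1, 1) and Δ = (10, -3, -5), so the interior equations h_(i-1)·M_(i-1) + 2(h_(i-1)+h_i)·M_i + h_i·M_(i+1) = 6(Δ_i − Δ_(i-1)) read
  1·M_0 + 4·M_1 + 1·M_2 = 6(Δ_1 - Δ_0) = -78
  1·M_1 + 4·M_2 + 1·M_3 = 6(Δ_2 - Δ_1) = -12
Natural end conditions: M_0 = M_3 = 0.
Hence M_0 = 0, M_1 = -20, M_2 = 2, M_3 = 0.
On [2, 3], g'(x) = b_1 + 2c_1·(x - 2) + 3d_1·(x - 2)² with b_1 = Δ_1 - h_1(2M_1 + M_2)/6 = 10/3, c_1 = M_1/2 = -10, d_1 = (M_2 - M_1)/(6h_1) = 11/3. So g'(2) = 10/3.

3.3333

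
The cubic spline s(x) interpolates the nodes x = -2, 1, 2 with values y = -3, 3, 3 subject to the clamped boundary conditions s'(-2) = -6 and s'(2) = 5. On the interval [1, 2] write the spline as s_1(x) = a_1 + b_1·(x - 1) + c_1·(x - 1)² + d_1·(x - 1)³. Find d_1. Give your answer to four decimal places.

Write σ_i for s''(x_i). With h_i = 3, 1 and divided differences Δ_i = 2, 0, the continuity of s' gives the tridiagonal system
  3·σ_0 + 8·σ_1 + 1·σ_2 = 6(Δ_1 - Δ_0) = -12
Clamped end conditions give two more equations: 2h_0·σ_0 + h_0·σ_1 = 6(Δ_0 - s'(-2)) = 48 and h_1·σ_1 + 2h_1·σ_2 = 6(s'(2) - Δ_1) = 30.
Hence σ_0 = 49/4, σ_1 = -17/2, σ_2 = 77/4.
On [1, 2], with s_1(x) = a_1 + b_1·(x - 1) + c_1·(x - 1)² + d_1·(x - 1)³: c_1 = σ_1/2 = -17/4, d_1 = (σ_2 - σ_1)/(6h_1) = 37/8, b_1 = Δ_1 - h_1(2σ_1 + σ_2)/6 = -3/8.

4.6250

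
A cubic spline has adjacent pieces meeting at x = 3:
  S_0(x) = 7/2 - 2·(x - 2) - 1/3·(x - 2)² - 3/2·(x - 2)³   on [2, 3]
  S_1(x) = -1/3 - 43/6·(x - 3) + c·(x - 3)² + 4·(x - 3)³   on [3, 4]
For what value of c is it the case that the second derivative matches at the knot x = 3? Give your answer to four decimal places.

-4.8333

S_0''(x) = -2/3 - 9·(x - 2), so S_0''(3) = -29/3. On the right, S_1''(3) = 2c, so c = -29/6.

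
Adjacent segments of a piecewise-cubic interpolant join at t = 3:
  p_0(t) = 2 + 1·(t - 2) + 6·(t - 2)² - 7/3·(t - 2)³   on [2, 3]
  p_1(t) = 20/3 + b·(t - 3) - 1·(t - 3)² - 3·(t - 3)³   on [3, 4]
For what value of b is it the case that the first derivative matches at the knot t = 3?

p_0'(t) = 1 + 12·(t - 2) - 7·(t - 2)², so p_0'(3) = 6. On the right, p_1'(3) = b, so b = 6.

6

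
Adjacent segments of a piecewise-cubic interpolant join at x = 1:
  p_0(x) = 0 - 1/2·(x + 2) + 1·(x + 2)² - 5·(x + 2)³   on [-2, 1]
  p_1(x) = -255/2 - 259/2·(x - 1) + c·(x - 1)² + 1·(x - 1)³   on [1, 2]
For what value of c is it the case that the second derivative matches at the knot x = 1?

-44

p_0''(x) = 2 - 30·(x + 2), so p_0''(1) = -88. On the right, p_1''(1) = 2c, so c = -44.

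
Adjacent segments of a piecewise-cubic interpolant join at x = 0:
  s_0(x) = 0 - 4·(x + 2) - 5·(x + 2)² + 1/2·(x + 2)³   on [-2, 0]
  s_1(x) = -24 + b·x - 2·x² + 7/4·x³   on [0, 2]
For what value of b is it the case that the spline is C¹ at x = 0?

s_0'(x) = -4 - 10·(x + 2) + 3/2·(x + 2)², so s_0'(0) = -18. On the right, s_1'(0) = b, so b = -18.

-18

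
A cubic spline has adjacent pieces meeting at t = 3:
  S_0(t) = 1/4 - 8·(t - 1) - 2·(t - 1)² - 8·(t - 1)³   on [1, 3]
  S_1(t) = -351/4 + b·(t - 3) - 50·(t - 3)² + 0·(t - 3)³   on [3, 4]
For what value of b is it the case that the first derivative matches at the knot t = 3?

S_0'(t) = -8 - 4·(t - 1) - 24·(t - 1)², so S_0'(3) = -112. On the right, S_1'(3) = b, so b = -112.

-112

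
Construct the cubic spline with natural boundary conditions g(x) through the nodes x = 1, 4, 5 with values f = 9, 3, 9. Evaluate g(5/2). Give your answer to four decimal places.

Write m_i for g''(x_i). With h_i = 3, 1 and divided differences Δ_i = -2, 6, the continuity of g' gives the tridiagonal system
  3·m_0 + 8·m_1 + 1·m_2 = 6(Δ_1 - Δ_0) = 48
Natural end conditions: m_0 = m_2 = 0.
Hence m_0 = 0, m_1 = 6, m_2 = 0.
On [1, 4], g(x) = 9 - 5·(x - 1) + 0·(x - 1)² + 1/3·(x - 1)³.
With (x - 1) = 3/2: g(5/2) = 21/8.

2.6250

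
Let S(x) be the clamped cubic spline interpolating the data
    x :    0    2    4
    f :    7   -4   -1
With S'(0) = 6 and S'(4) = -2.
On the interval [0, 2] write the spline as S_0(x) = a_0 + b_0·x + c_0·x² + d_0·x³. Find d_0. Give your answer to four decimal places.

3.2500

Put σ_i = S'' at the i-th knot. Here h = (2, 2) and Δ = (-11/2, 3/2), so the interior equations h_(i-1)·σ_(i-1) + 2(h_(i-1)+h_i)·σ_i + h_i·σ_(i+1) = 6(Δ_i − Δ_(i-1)) read
  2·σ_0 + 8·σ_1 + 2·σ_2 = 6(Δ_1 - Δ_0) = 42
Clamped end conditions give two more equations: 2h_0·σ_0 + h_0·σ_1 = 6(Δ_0 - S'(0)) = -69 and h_1·σ_1 + 2h_1·σ_2 = 6(S'(4) - Δ_1) = -21.
Solving the tridiagonal system: σ_0 = -49/2, σ_1 = 29/2, σ_2 = -25/2.
On [0, 2], with S_0(x) = a_0 + b_0·x + c_0·x² + d_0·x³: c_0 = σ_0/2 = -49/4, d_0 = (σ_1 - σ_0)/(6h_0) = 13/4, b_0 = Δ_0 - h_0(2σ_0 + σ_1)/6 = 6.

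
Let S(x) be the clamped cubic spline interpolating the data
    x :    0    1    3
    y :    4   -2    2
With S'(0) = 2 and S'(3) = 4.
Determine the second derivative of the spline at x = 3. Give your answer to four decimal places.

With m_i denoting the second derivative at x_i, h_i = 1, 2, and Δ_i = (y_(i+1) − y_i)/h_i = -6, 2:
  1·m_0 + 6·m_1 + 2·m_2 = 6(Δ_1 - Δ_0) = 48
Clamped end conditions give two more equations: 2h_0·m_0 + h_0·m_1 = 6(Δ_0 - S'(0)) = -48 and h_1·m_1 + 2h_1·m_2 = 6(S'(3) - Δ_1) = 12.
Hence m_0 = -94/3, m_1 = 44/3, m_2 = -13/3.

-4.3333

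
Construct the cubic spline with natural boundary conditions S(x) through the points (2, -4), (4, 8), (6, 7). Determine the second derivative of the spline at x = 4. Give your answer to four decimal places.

-4.8750

Write M_i for S''(x_i). With h_i = 2, 2 and divided differences Δ_i = 6, -1/2, the continuity of S' gives the tridiagonal system
  2·M_0 + 8·M_1 + 2·M_2 = 6(Δ_1 - Δ_0) = -39
Natural end conditions: M_0 = M_2 = 0.
Solving: M_0 = 0, M_1 = -39/8, M_2 = 0.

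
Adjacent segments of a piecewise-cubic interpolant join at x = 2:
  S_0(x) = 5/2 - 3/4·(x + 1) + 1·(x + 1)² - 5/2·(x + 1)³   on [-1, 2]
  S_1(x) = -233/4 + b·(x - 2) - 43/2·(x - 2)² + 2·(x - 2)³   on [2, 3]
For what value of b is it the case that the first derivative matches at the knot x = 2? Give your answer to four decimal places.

S_0'(x) = -3/4 + 2·(x + 1) - 15/2·(x + 1)², so S_0'(2) = -249/4. On the right, S_1'(2) = b, so b = -249/4.

-62.2500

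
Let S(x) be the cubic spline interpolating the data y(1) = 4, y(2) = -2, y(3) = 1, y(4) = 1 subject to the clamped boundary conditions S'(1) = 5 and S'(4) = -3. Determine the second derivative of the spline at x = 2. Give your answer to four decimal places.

Let σ_i = S''(x_i). Step sizes h_i = 1, 1, 1; slopes of the chords Δ_i = (y_(i+1) - y_i)/h_i = -6, 3, 0.
  1·σ_0 + 4·σ_1 + 1·σ_2 = 6(Δ_1 - Δ_0) = 54
  1·σ_1 + 4·σ_2 + 1·σ_3 = 6(Δ_2 - Δ_1) = -18
Clamped end conditions give two more equations: 2h_0·σ_0 + h_0·σ_1 = 6(Δ_0 - S'(1)) = -66 and h_2·σ_2 + 2h_2·σ_3 = 6(S'(4) - Δ_2) = -18.
Forward elimination and back-substitution give σ_0 = -704/15, σ_1 = 418/15, σ_2 = -158/15, σ_3 = -56/15.

27.8667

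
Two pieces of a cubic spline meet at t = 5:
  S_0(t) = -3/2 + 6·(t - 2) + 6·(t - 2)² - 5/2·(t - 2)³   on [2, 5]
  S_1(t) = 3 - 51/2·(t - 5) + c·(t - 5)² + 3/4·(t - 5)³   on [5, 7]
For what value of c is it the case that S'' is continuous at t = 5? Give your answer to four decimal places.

S_0''(t) = 12 - 15·(t - 2), so S_0''(5) = -33. On the right, S_1''(5) = 2c, so c = -33/2.

-16.5000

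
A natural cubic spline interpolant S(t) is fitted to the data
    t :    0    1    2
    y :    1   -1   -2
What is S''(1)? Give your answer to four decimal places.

Write M_i for S''(x_i). With h_i = 1, 1 and divided differences Δ_i = -2, -1, the continuity of S' gives the tridiagonal system
  1·M_0 + 4·M_1 + 1·M_2 = 6(Δ_1 - Δ_0) = 6
Natural end conditions: M_0 = M_2 = 0.
Forward elimination and back-substitution give M_0 = 0, M_1 = 3/2, M_2 = 0.

1.5000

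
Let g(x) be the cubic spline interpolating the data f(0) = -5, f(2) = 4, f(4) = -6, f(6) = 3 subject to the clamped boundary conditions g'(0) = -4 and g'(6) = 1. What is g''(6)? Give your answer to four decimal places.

With M_i denoting the second derivative at x_i, h_i = 2, 2, 2, and Δ_i = (y_(i+1) − y_i)/h_i = 9/2, -5, 9/2:
  2·M_0 + 8·M_1 + 2·M_2 = 6(Δ_1 - Δ_0) = -57
  2·M_1 + 8·M_2 + 2·M_3 = 6(Δ_2 - Δ_1) = 57
Clamped end conditions give two more equations: 2h_0·M_0 + h_0·M_1 = 6(Δ_0 - g'(0)) = 51 and h_2·M_2 + 2h_2·M_3 = 6(g'(6) - Δ_2) = -21.
Solving the tridiagonal system: M_0 = 62/3, M_1 = -95/6, M_2 = 85/6, M_3 = -37/3.

-12.3333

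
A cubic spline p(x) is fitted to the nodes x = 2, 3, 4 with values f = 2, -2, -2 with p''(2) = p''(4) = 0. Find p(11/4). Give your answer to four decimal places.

-1.3281

Write σ_i for p''(x_i). With h_i = 1, 1 and divided differences Δ_i = -4, 0, the continuity of p' gives the tridiagonal system
  1·σ_0 + 4·σ_1 + 1·σ_2 = 6(Δ_1 - Δ_0) = 24
Natural end conditions: σ_0 = σ_2 = 0.
Hence σ_0 = 0, σ_1 = 6, σ_2 = 0.
On [2, 3], p(x) = 2 - 5·(x - 2) + 0·(x - 2)² + 1·(x - 2)³.
With (x - 2) = 3/4: p(11/4) = -85/64.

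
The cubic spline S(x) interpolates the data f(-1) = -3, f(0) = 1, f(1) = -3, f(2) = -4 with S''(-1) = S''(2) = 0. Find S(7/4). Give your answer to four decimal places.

-4.0625

With m_i denoting the second derivative at x_i, h_i = 1, 1, 1, and Δ_i = (y_(i+1) − y_i)/h_i = 4, -4, -1:
  1·m_0 + 4·m_1 + 1·m_2 = 6(Δ_1 - Δ_0) = -48
  1·m_1 + 4·m_2 + 1·m_3 = 6(Δ_2 - Δ_1) = 18
Natural end conditions: m_0 = m_3 = 0.
Solving the tridiagonal system: m_0 = 0, m_1 = -14, m_2 = 8, m_3 = 0.
On [1, 2], S(x) = -3 - 11/3·(x - 1) + 4·(x - 1)² - 4/3·(x - 1)³.
With (x - 1) = 3/4: S(7/4) = -65/16.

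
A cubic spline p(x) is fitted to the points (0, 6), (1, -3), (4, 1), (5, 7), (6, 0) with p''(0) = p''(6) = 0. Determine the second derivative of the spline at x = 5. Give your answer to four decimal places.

Let σ_i = p''(x_i). Step sizes h_i = 1, 3, 1, 1; slopes of the chords Δ_i = (y_(i+1) - y_i)/h_i = -9, 4/3, 6, -7.
  1·σ_0 + 8·σ_1 + 3·σ_2 = 6(Δ_1 - Δ_0) = 62
  3·σ_1 + 8·σ_2 + 1·σ_3 = 6(Δ_2 - Δ_1) = 28
  1·σ_2 + 4·σ_3 + 1·σ_4 = 6(Δ_3 - Δ_2) = -78
Natural end conditions: σ_0 = σ_4 = 0.
Solving the tridiagonal system: σ_0 = 0, σ_1 = 338/53, σ_2 = 194/53, σ_3 = -1082/53, σ_4 = 0.

-20.4151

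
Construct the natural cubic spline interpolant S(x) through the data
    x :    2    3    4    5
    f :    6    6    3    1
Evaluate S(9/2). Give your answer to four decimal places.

Put σ_i = S'' at the i-th knot. Here h = (1, 1, 1) and Δ = (0, -3, -2), so the interior equations h_(i-1)·σ_(i-1) + 2(h_(i-1)+h_i)·σ_i + h_i·σ_(i+1) = 6(Δ_i − Δ_(i-1)) read
  1·σ_0 + 4·σ_1 + 1·σ_2 = 6(Δ_1 - Δ_0) = -18
  1·σ_1 + 4·σ_2 + 1·σ_3 = 6(Δ_2 - Δ_1) = 6
Natural end conditions: σ_0 = σ_3 = 0.
Hence σ_0 = 0, σ_1 = -26/5, σ_2 = 14/5, σ_3 = 0.
On [4, 5], S(x) = 3 - 44/15·(x - 4) + 7/5·(x - 4)² - 7/15·(x - 4)³.
With (x - 4) = 1/2: S(9/2) = 73/40.

1.8250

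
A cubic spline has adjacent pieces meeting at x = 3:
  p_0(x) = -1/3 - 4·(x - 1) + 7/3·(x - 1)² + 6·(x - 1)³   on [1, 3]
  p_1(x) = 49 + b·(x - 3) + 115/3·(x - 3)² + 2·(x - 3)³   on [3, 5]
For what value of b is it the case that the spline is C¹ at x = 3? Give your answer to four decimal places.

77.3333

p_0'(x) = -4 + 14/3·(x - 1) + 18·(x - 1)², so p_0'(3) = 232/3. On the right, p_1'(3) = b, so b = 232/3.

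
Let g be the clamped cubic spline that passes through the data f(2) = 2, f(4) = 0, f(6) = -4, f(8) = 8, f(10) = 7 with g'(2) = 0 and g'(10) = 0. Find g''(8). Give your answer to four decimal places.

Let σ_i = g''(x_i). Step sizes h_i = 2, 2, 2, 2; slopes of the chords Δ_i = (y_(i+1) - y_i)/h_i = -1, -2, 6, -1/2.
  2·σ_0 + 8·σ_1 + 2·σ_2 = 6(Δ_1 - Δ_0) = -6
  2·σ_1 + 8·σ_2 + 2·σ_3 = 6(Δ_2 - Δ_1) = 48
  2·σ_2 + 8·σ_3 + 2·σ_4 = 6(Δ_3 - Δ_2) = -39
Clamped end conditions give two more equations: 2h_0·σ_0 + h_0·σ_1 = 6(Δ_0 - g'(2)) = -6 and h_3·σ_3 + 2h_3·σ_4 = 6(g'(10) - Δ_3) = 3.
Solving the tridiagonal system: σ_0 = -3/112, σ_1 = -165/56, σ_2 = 141/16, σ_3 = -465/56, σ_4 = 549/112.

-8.3036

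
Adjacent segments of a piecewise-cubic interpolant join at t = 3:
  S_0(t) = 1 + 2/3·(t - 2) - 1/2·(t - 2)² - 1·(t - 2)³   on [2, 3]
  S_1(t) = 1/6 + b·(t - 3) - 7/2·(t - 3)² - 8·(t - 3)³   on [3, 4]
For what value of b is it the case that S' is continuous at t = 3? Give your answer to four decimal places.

S_0'(t) = 2/3 - 1·(t - 2) - 3·(t - 2)², so S_0'(3) = -10/3. On the right, S_1'(3) = b, so b = -10/3.

-3.3333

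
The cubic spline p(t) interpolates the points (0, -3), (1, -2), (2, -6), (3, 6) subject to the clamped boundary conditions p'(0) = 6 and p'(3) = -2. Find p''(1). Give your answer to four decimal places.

-16.9333

Write m_i for p''(x_i). With h_i = 1, 1, 1 and divided differences Δ_i = 1, -4, 12, the continuity of p' gives the tridiagonal system
  1·m_0 + 4·m_1 + 1·m_2 = 6(Δ_1 - Δ_0) = -30
  1·m_1 + 4·m_2 + 1·m_3 = 6(Δ_2 - Δ_1) = 96
Clamped end conditions give two more equations: 2h_0·m_0 + h_0·m_1 = 6(Δ_0 - p'(0)) = -30 and h_2·m_2 + 2h_2·m_3 = 6(p'(3) - Δ_2) = -84.
Solving: m_0 = -98/15, m_1 = -254/15, m_2 = 664/15, m_3 = -962/15.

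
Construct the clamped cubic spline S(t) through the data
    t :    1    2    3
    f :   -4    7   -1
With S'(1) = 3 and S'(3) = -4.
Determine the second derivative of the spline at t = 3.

37

Let M_i = S''(x_i). Step sizes h_i = 1, 1; slopes of the chords Δ_i = (y_(i+1) - y_i)/h_i = 11, -8.
  1·M_0 + 4·M_1 + 1·M_2 = 6(Δ_1 - Δ_0) = -114
Clamped end conditions give two more equations: 2h_0·M_0 + h_0·M_1 = 6(Δ_0 - S'(1)) = 48 and h_1·M_1 + 2h_1·M_2 = 6(S'(3) - Δ_1) = 24.
Forward elimination and back-substitution give M_0 = 49, M_1 = -50, M_2 = 37.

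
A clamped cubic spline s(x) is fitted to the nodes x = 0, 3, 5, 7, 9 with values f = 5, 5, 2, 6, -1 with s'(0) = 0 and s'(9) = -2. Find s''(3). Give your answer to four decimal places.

-2.2029

Let m_i = s''(x_i). Step sizes h_i = 3, 2, 2, 2; slopes of the chords Δ_i = (y_(i+1) - y_i)/h_i = 0, -3/2, 2, -7/2.
  3·m_0 + 10·m_1 + 2·m_2 = 6(Δ_1 - Δ_0) = -9
  2·m_1 + 8·m_2 + 2·m_3 = 6(Δ_2 - Δ_1) = 21
  2·m_2 + 8·m_3 + 2·m_4 = 6(Δ_3 - Δ_2) = -33
Clamped end conditions give two more equations: 2h_0·m_0 + h_0·m_1 = 6(Δ_0 - s'(0)) = 0 and h_3·m_3 + 2h_3·m_4 = 6(s'(9) - Δ_3) = 9.
Solving: m_0 = 76/69, m_1 = -152/69, m_2 = 671/138, m_3 = -931/138, m_4 = 388/69.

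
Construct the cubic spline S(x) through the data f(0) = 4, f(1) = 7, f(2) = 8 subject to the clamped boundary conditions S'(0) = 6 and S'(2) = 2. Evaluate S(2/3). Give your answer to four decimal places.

With M_i denoting the second derivative at x_i, h_i = 1, 1, and Δ_i = (y_(i+1) − y_i)/h_i = 3, 1:
  1·M_0 + 4·M_1 + 1·M_2 = 6(Δ_1 - Δ_0) = -12
Clamped end conditions give two more equations: 2h_0·M_0 + h_0·M_1 = 6(Δ_0 - S'(0)) = -18 and h_1·M_1 + 2h_1·M_2 = 6(S'(2) - Δ_1) = 6.
Forward elimination and back-substitution give M_0 = -8, M_1 = -2, M_2 = 4.
On [0, 1], S(x) = 4 + 6·x - 4·x² + 1·x³.
With x = 2/3: S(2/3) = 176/27.

6.5185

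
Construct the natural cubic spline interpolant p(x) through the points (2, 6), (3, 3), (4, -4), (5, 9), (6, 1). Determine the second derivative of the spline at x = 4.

Let σ_i = p''(x_i). Step sizes h_i = 1, 1, 1, 1; slopes of the chords Δ_i = (y_(i+1) - y_i)/h_i = -3, -7, 13, -8.
  1·σ_0 + 4·σ_1 + 1·σ_2 = 6(Δ_1 - Δ_0) = -24
  1·σ_1 + 4·σ_2 + 1·σ_3 = 6(Δ_2 - Δ_1) = 120
  1·σ_2 + 4·σ_3 + 1·σ_4 = 6(Δ_3 - Δ_2) = -126
Natural end conditions: σ_0 = σ_4 = 0.
Hence σ_0 = 0, σ_1 = -69/4, σ_2 = 45, σ_3 = -171/4, σ_4 = 0.

45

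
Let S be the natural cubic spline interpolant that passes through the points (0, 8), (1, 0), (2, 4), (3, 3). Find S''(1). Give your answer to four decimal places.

21.2000

Put σ_i = S'' at the i-th knot. Here h = (1, 1, 1) and Δ = (-8, 4, -1), so the interior equations h_(i-1)·σ_(i-1) + 2(h_(i-1)+h_i)·σ_i + h_i·σ_(i+1) = 6(Δ_i − Δ_(i-1)) read
  1·σ_0 + 4·σ_1 + 1·σ_2 = 6(Δ_1 - Δ_0) = 72
  1·σ_1 + 4·σ_2 + 1·σ_3 = 6(Δ_2 - Δ_1) = -30
Natural end conditions: σ_0 = σ_3 = 0.
Forward elimination and back-substitution give σ_0 = 0, σ_1 = 106/5, σ_2 = -64/5, σ_3 = 0.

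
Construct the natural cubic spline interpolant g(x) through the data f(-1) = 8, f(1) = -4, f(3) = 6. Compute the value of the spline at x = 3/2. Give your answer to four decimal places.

-3.3047

With σ_i denoting the second derivative at x_i, h_i = 2, 2, and Δ_i = (y_(i+1) − y_i)/h_i = -6, 5:
  2·σ_0 + 8·σ_1 + 2·σ_2 = 6(Δ_1 - Δ_0) = 66
Natural end conditions: σ_0 = σ_2 = 0.
Hence σ_0 = 0, σ_1 = 33/4, σ_2 = 0.
On [1, 3], g(x) = -4 - 1/2·(x - 1) + 33/8·(x - 1)² - 11/16·(x - 1)³.
With (x - 1) = 1/2: g(3/2) = -423/128.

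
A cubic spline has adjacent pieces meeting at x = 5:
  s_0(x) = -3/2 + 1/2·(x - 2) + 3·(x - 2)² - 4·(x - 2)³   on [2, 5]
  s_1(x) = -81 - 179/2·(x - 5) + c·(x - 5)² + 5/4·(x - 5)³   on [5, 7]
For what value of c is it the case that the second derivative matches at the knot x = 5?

s_0''(x) = 6 - 24·(x - 2), so s_0''(5) = -66. On the right, s_1''(5) = 2c, so c = -33.

-33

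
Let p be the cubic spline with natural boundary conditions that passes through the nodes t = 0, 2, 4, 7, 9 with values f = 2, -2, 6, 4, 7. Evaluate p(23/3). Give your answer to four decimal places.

Write M_i for p''(x_i). With h_i = 2, 2, 3, 2 and divided differences Δ_i = -2, 4, -2/3, 3/2, the continuity of p' gives the tridiagonal system
  2·M_0 + 8·M_1 + 2·M_2 = 6(Δ_1 - Δ_0) = 36
  2·M_1 + 10·M_2 + 3·M_3 = 6(Δ_2 - Δ_1) = -28
  3·M_2 + 10·M_3 + 2·M_4 = 6(Δ_3 - Δ_2) = 13
Natural end conditions: M_0 = M_4 = 0.
Forward elimination and back-substitution give M_0 = 0, M_1 = 1957/344, M_2 = -409/86, M_3 = 469/172, M_4 = 0.
On [7, 9], p(t) = 4 - 41/129·(t - 7) + 469/344·(t - 7)² - 469/2064·(t - 7)³.
With (t - 7) = 2/3: p(23/3) = 15070/3483.

4.3267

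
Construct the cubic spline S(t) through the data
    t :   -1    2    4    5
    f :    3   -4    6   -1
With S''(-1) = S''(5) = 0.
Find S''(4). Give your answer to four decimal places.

Put σ_i = S'' at the i-th knot. Here h = (3, 2, 1) and Δ = (-7/3, 5, -7), so the interior equations h_(i-1)·σ_(i-1) + 2(h_(i-1)+h_i)·σ_i + h_i·σ_(i+1) = 6(Δ_i − Δ_(i-1)) read
  3·σ_0 + 10·σ_1 + 2·σ_2 = 6(Δ_1 - Δ_0) = 44
  2·σ_1 + 6·σ_2 + 1·σ_3 = 6(Δ_2 - Δ_1) = -72
Natural end conditions: σ_0 = σ_3 = 0.
Solving the tridiagonal system: σ_0 = 0, σ_1 = 51/7, σ_2 = -101/7, σ_3 = 0.

-14.4286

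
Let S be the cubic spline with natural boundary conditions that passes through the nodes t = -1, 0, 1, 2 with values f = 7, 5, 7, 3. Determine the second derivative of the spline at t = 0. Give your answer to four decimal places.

With M_i denoting the second derivative at x_i, h_i = 1, 1, 1, and Δ_i = (y_(i+1) − y_i)/h_i = -2, 2, -4:
  1·M_0 + 4·M_1 + 1·M_2 = 6(Δ_1 - Δ_0) = 24
  1·M_1 + 4·M_2 + 1·M_3 = 6(Δ_2 - Δ_1) = -36
Natural end conditions: M_0 = M_3 = 0.
Solving the tridiagonal system: M_0 = 0, M_1 = 44/5, M_2 = -56/5, M_3 = 0.

8.8000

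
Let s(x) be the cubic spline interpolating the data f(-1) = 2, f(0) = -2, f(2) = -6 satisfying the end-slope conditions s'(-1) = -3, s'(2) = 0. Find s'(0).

Put σ_i = s'' at the i-th knot. Here h = (1, 2) and Δ = (-4, -2), so the interior equations h_(i-1)·σ_(i-1) + 2(h_(i-1)+h_i)·σ_i + h_i·σ_(i+1) = 6(Δ_i − Δ_(i-1)) read
  1·σ_0 + 6·σ_1 + 2·σ_2 = 6(Δ_1 - Δ_0) = 12
Clamped end conditions give two more equations: 2h_0·σ_0 + h_0·σ_1 = 6(Δ_0 - s'(-1)) = -6 and h_1·σ_1 + 2h_1·σ_2 = 6(s'(2) - Δ_1) = 12.
Forward elimination and back-substitution give σ_0 = -4, σ_1 = 2, σ_2 = 2.
On [0, 2], s'(x) = b_1 + 2c_1·x + 3d_1·x² with b_1 = Δ_1 - h_1(2σ_1 + σ_2)/6 = -4, c_1 = σ_1/2 = 1, d_1 = (σ_2 - σ_1)/(6h_1) = 0. So s'(0) = -4.

-4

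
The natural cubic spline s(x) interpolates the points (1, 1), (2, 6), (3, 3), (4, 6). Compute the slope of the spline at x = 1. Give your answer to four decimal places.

Write m_i for s''(x_i). With h_i = 1, 1, 1 and divided differences Δ_i = 5, -3, 3, the continuity of s' gives the tridiagonal system
  1·m_0 + 4·m_1 + 1·m_2 = 6(Δ_1 - Δ_0) = -48
  1·m_1 + 4·m_2 + 1·m_3 = 6(Δ_2 - Δ_1) = 36
Natural end conditions: m_0 = m_3 = 0.
Forward elimination and back-substitution give m_0 = 0, m_1 = -76/5, m_2 = 64/5, m_3 = 0.
On [1, 2], s'(x) = b_0 + 2c_0·(x - 1) + 3d_0·(x - 1)² with b_0 = Δ_0 - h_0(2m_0 + m_1)/6 = 113/15, c_0 = m_0/2 = 0, d_0 = (m_1 - m_0)/(6h_0) = -38/15. So s'(1) = 113/15.

7.5333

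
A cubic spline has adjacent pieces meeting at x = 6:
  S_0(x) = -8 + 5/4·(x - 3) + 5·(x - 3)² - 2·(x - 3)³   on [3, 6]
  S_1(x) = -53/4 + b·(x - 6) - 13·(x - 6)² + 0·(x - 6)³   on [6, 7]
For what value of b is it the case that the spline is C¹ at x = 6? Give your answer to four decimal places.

S_0'(x) = 5/4 + 10·(x - 3) - 6·(x - 3)², so S_0'(6) = -91/4. On the right, S_1'(6) = b, so b = -91/4.

-22.7500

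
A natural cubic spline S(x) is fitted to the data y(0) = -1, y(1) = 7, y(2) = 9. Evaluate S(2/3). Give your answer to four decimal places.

4.8889

With M_i denoting the second derivative at x_i, h_i = 1, 1, and Δ_i = (y_(i+1) − y_i)/h_i = 8, 2:
  1·M_0 + 4·M_1 + 1·M_2 = 6(Δ_1 - Δ_0) = -36
Natural end conditions: M_0 = M_2 = 0.
Forward elimination and back-substitution give M_0 = 0, M_1 = -9, M_2 = 0.
On [0, 1], S(x) = -1 + 19/2·x + 0·x² - 3/2·x³.
With x = 2/3: S(2/3) = 44/9.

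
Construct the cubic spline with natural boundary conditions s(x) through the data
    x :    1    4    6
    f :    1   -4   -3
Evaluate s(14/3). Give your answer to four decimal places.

-3.9877

Let m_i = s''(x_i). Step sizes h_i = 3, 2; slopes of the chords Δ_i = (y_(i+1) - y_i)/h_i = -5/3, 1/2.
  3·m_0 + 10·m_1 + 2·m_2 = 6(Δ_1 - Δ_0) = 13
Natural end conditions: m_0 = m_2 = 0.
Hence m_0 = 0, m_1 = 13/10, m_2 = 0.
On [4, 6], s(x) = -4 - 11/30·(x - 4) + 13/20·(x - 4)² - 13/120·(x - 4)³.
With (x - 4) = 2/3: s(14/3) = -323/81.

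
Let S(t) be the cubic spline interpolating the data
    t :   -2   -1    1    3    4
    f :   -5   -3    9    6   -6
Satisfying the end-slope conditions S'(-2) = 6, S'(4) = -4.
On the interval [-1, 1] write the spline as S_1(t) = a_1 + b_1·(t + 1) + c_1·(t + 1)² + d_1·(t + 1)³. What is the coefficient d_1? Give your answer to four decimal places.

-1.0047

Write M_i for S''(x_i). With h_i = 1, 2, 2, 1 and divided differences Δ_i = 2, 6, -3/2, -12, the continuity of S' gives the tridiagonal system
  1·M_0 + 6·M_1 + 2·M_2 = 6(Δ_1 - Δ_0) = 24
  2·M_1 + 8·M_2 + 2·M_3 = 6(Δ_2 - Δ_1) = -45
  2·M_2 + 6·M_3 + 1·M_4 = 6(Δ_3 - Δ_2) = -63
Clamped end conditions give two more equations: 2h_0·M_0 + h_0·M_1 = 6(Δ_0 - S'(-2)) = -24 and h_3·M_3 + 2h_3·M_4 = 6(S'(4) - Δ_3) = 48.
Forward elimination and back-substitution give M_0 = -2113/132, M_1 = 529/66, M_2 = -97/24, M_3 = -947/66, M_4 = 4115/132.
On [-1, 1], with S_1(t) = a_1 + b_1·(t + 1) + c_1·(t + 1)² + d_1·(t + 1)³: c_1 = M_1/2 = 529/132, d_1 = (M_2 - M_1)/(6h_1) = -1061/1056, b_1 = Δ_1 - h_1(2M_1 + M_2)/6 = 529/264.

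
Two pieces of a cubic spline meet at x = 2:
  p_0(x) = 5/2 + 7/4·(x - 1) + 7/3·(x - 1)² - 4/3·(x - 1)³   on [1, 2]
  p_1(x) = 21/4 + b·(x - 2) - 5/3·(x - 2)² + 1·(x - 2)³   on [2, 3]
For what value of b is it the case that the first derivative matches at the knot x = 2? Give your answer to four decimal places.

2.4167

p_0'(x) = 7/4 + 14/3·(x - 1) - 4·(x - 1)², so p_0'(2) = 29/12. On the right, p_1'(2) = b, so b = 29/12.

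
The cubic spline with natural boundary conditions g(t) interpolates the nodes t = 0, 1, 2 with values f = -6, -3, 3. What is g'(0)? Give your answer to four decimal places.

Let M_i = g''(x_i). Step sizes h_i = 1, 1; slopes of the chords Δ_i = (y_(i+1) - y_i)/h_i = 3, 6.
  1·M_0 + 4·M_1 + 1·M_2 = 6(Δ_1 - Δ_0) = 18
Natural end conditions: M_0 = M_2 = 0.
Solving the tridiagonal system: M_0 = 0, M_1 = 9/2, M_2 = 0.
On [0, 1], g'(t) = b_0 + 2c_0·t + 3d_0·t² with b_0 = Δ_0 - h_0(2M_0 + M_1)/6 = 9/4, c_0 = M_0/2 = 0, d_0 = (M_1 - M_0)/(6h_0) = 3/4. So g'(0) = 9/4.

2.2500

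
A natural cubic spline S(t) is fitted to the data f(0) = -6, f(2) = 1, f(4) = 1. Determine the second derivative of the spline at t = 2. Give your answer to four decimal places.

With M_i denoting the second derivative at x_i, h_i = 2, 2, and Δ_i = (y_(i+1) − y_i)/h_i = 7/2, 0:
  2·M_0 + 8·M_1 + 2·M_2 = 6(Δ_1 - Δ_0) = -21
Natural end conditions: M_0 = M_2 = 0.
Solving: M_0 = 0, M_1 = -21/8, M_2 = 0.

-2.6250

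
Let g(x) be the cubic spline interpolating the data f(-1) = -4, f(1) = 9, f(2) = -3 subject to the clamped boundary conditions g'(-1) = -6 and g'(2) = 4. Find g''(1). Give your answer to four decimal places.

-43.6667

With σ_i denoting the second derivative at x_i, h_i = 2, 1, and Δ_i = (y_(i+1) − y_i)/h_i = 13/2, -12:
  2·σ_0 + 6·σ_1 + 1·σ_2 = 6(Δ_1 - Δ_0) = -111
Clamped end conditions give two more equations: 2h_0·σ_0 + h_0·σ_1 = 6(Δ_0 - g'(-1)) = 75 and h_1·σ_1 + 2h_1·σ_2 = 6(g'(2) - Δ_1) = 96.
Forward elimination and back-substitution give σ_0 = 487/12, σ_1 = -131/3, σ_2 = 419/6.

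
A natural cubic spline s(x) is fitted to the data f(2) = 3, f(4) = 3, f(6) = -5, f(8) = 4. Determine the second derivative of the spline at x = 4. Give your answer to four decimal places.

With M_i denoting the second derivative at x_i, h_i = 2, 2, 2, and Δ_i = (y_(i+1) − y_i)/h_i = 0, -4, 9/2:
  2·M_0 + 8·M_1 + 2·M_2 = 6(Δ_1 - Δ_0) = -24
  2·M_1 + 8·M_2 + 2·M_3 = 6(Δ_2 - Δ_1) = 51
Natural end conditions: M_0 = M_3 = 0.
Solving: M_0 = 0, M_1 = -49/10, M_2 = 38/5, M_3 = 0.

-4.9000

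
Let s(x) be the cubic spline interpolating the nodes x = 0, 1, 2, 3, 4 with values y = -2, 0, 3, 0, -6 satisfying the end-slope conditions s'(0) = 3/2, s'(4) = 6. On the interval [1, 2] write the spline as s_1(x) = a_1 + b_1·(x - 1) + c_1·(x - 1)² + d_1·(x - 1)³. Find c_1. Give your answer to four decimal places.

1.5536

Let σ_i = s''(x_i). Step sizes h_i = 1, 1, 1, 1; slopes of the chords Δ_i = (y_(i+1) - y_i)/h_i = 2, 3, -3, -6.
  1·σ_0 + 4·σ_1 + 1·σ_2 = 6(Δ_1 - Δ_0) = 6
  1·σ_1 + 4·σ_2 + 1·σ_3 = 6(Δ_2 - Δ_1) = -36
  1·σ_2 + 4·σ_3 + 1·σ_4 = 6(Δ_3 - Δ_2) = -18
Clamped end conditions give two more equations: 2h_0·σ_0 + h_0·σ_1 = 6(Δ_0 - s'(0)) = 3 and h_3·σ_3 + 2h_3·σ_4 = 6(s'(4) - Δ_3) = 72.
Solving the tridiagonal system: σ_0 = -3/56, σ_1 = 87/28, σ_2 = -51/8, σ_3 = -381/28, σ_4 = 2397/56.
On [1, 2], with s_1(x) = a_1 + b_1·(x - 1) + c_1·(x - 1)² + d_1·(x - 1)³: c_1 = σ_1/2 = 87/56, d_1 = (σ_2 - σ_1)/(6h_1) = -177/112, b_1 = Δ_1 - h_1(2σ_1 + σ_2)/6 = 339/112.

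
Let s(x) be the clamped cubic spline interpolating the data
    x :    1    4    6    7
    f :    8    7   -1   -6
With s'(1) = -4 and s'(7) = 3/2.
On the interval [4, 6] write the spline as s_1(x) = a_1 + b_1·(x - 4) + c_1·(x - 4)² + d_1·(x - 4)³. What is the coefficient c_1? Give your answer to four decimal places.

Write m_i for s''(x_i). With h_i = 3, 2, 1 and divided differences Δ_i = -1/3, -4, -5, the continuity of s' gives the tridiagonal system
  3·m_0 + 10·m_1 + 2·m_2 = 6(Δ_1 - Δ_0) = -22
  2·m_1 + 6·m_2 + 1·m_3 = 6(Δ_2 - Δ_1) = -6
Clamped end conditions give two more equations: 2h_0·m_0 + h_0·m_1 = 6(Δ_0 - s'(1)) = 22 and h_2·m_2 + 2h_2·m_3 = 6(s'(7) - Δ_2) = 39.
Hence m_0 = 296/57, m_1 = -58/19, m_2 = -67/19, m_3 = 404/19.
On [4, 6], with s_1(x) = a_1 + b_1·(x - 4) + c_1·(x - 4)² + d_1·(x - 4)³: c_1 = m_1/2 = -29/19, d_1 = (m_2 - m_1)/(6h_1) = -3/76, b_1 = Δ_1 - h_1(2m_1 + m_2)/6 = -15/19.

-1.5263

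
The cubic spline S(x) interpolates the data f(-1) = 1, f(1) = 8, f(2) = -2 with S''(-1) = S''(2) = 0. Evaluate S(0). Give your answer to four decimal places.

7.8750

With M_i denoting the second derivative at x_i, h_i = 2, 1, and Δ_i = (y_(i+1) − y_i)/h_i = 7/2, -10:
  2·M_0 + 6·M_1 + 1·M_2 = 6(Δ_1 - Δ_0) = -81
Natural end conditions: M_0 = M_2 = 0.
Hence M_0 = 0, M_1 = -27/2, M_2 = 0.
On [-1, 1], S(x) = 1 + 8·(x + 1) + 0·(x + 1)² - 9/8·(x + 1)³.
With (x + 1) = 1: S(0) = 63/8.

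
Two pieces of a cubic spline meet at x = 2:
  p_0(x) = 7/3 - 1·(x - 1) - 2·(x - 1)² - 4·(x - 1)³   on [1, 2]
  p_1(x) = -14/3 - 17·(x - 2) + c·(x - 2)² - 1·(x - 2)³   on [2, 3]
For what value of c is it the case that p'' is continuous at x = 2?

p_0''(x) = -4 - 24·(x - 1), so p_0''(2) = -28. On the right, p_1''(2) = 2c, so c = -14.

-14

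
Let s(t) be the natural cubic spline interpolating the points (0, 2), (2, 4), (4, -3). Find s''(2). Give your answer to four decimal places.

Let M_i = s''(x_i). Step sizes h_i = 2, 2; slopes of the chords Δ_i = (y_(i+1) - y_i)/h_i = 1, -7/2.
  2·M_0 + 8·M_1 + 2·M_2 = 6(Δ_1 - Δ_0) = -27
Natural end conditions: M_0 = M_2 = 0.
Forward elimination and back-substitution give M_0 = 0, M_1 = -27/8, M_2 = 0.

-3.3750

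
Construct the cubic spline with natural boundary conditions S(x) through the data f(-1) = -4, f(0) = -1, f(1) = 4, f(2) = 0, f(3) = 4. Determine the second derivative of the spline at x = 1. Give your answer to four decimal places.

-19.7143

Let M_i = S''(x_i). Step sizes h_i = 1, 1, 1, 1; slopes of the chords Δ_i = (y_(i+1) - y_i)/h_i = 3, 5, -4, 4.
  1·M_0 + 4·M_1 + 1·M_2 = 6(Δ_1 - Δ_0) = 12
  1·M_1 + 4·M_2 + 1·M_3 = 6(Δ_2 - Δ_1) = -54
  1·M_2 + 4·M_3 + 1·M_4 = 6(Δ_3 - Δ_2) = 48
Natural end conditions: M_0 = M_4 = 0.
Solving the tridiagonal system: M_0 = 0, M_1 = 111/14, M_2 = -138/7, M_3 = 237/14, M_4 = 0.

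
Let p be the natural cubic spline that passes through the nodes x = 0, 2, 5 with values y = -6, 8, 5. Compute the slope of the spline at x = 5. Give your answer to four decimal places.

With σ_i denoting the second derivative at x_i, h_i = 2, 3, and Δ_i = (y_(i+1) − y_i)/h_i = 7, -1:
  2·σ_0 + 10·σ_1 + 3·σ_2 = 6(Δ_1 - Δ_0) = -48
Natural end conditions: σ_0 = σ_2 = 0.
Hence σ_0 = 0, σ_1 = -24/5, σ_2 = 0.
On [2, 5], p'(x) = b_1 + 2c_1·(x - 2) + 3d_1·(x - 2)² with b_1 = Δ_1 - h_1(2σ_1 + σ_2)/6 = 19/5, c_1 = σ_1/2 = -12/5, d_1 = (σ_2 - σ_1)/(6h_1) = 4/15. So p'(5) = -17/5.

-3.4000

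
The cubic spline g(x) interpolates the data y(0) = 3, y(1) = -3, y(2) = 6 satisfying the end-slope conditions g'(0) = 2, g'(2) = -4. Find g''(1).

Write m_i for g''(x_i). With h_i = 1, 1 and divided differences Δ_i = -6, 9, the continuity of g' gives the tridiagonal system
  1·m_0 + 4·m_1 + 1·m_2 = 6(Δ_1 - Δ_0) = 90
Clamped end conditions give two more equations: 2h_0·m_0 + h_0·m_1 = 6(Δ_0 - g'(0)) = -48 and h_1·m_1 + 2h_1·m_2 = 6(g'(2) - Δ_1) = -78.
Forward elimination and back-substitution give m_0 = -99/2, m_1 = 51, m_2 = -129/2.

51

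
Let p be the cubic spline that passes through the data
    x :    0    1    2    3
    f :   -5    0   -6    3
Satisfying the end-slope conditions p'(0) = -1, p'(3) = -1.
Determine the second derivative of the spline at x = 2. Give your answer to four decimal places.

With m_i denoting the second derivative at x_i, h_i = 1, 1, 1, and Δ_i = (y_(i+1) − y_i)/h_i = 5, -6, 9:
  1·m_0 + 4·m_1 + 1·m_2 = 6(Δ_1 - Δ_0) = -66
  1·m_1 + 4·m_2 + 1·m_3 = 6(Δ_2 - Δ_1) = 90
Clamped end conditions give two more equations: 2h_0·m_0 + h_0·m_1 = 6(Δ_0 - p'(0)) = 36 and h_2·m_2 + 2h_2·m_3 = 6(p'(3) - Δ_2) = -60.
Solving: m_0 = 182/5, m_1 = -184/5, m_2 = 224/5, m_3 = -262/5.

44.8000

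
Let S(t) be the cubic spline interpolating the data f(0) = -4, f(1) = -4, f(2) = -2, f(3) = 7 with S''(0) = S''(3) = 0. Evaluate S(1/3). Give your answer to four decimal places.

-4.0198

With M_i denoting the second derivative at x_i, h_i = 1, 1, 1, and Δ_i = (y_(i+1) − y_i)/h_i = 0, 2, 9:
  1·M_0 + 4·M_1 + 1·M_2 = 6(Δ_1 - Δ_0) = 12
  1·M_1 + 4·M_2 + 1·M_3 = 6(Δ_2 - Δ_1) = 42
Natural end conditions: M_0 = M_3 = 0.
Hence M_0 = 0, M_1 = 2/5, M_2 = 52/5, M_3 = 0.
On [0, 1], S(t) = -4 - 1/15·t + 0·t² + 1/15·t³.
With t = 1/3: S(1/3) = -1628/405.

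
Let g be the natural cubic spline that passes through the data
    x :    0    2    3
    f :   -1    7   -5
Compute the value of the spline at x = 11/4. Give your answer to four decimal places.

-1.3750

Write m_i for g''(x_i). With h_i = 2, 1 and divided differences Δ_i = 4, -12, the continuity of g' gives the tridiagonal system
  2·m_0 + 6·m_1 + 1·m_2 = 6(Δ_1 - Δ_0) = -96
Natural end conditions: m_0 = m_2 = 0.
Forward elimination and back-substitution give m_0 = 0, m_1 = -16, m_2 = 0.
On [2, 3], g(x) = 7 - 20/3·(x - 2) - 8·(x - 2)² + 8/3·(x - 2)³.
With (x - 2) = 3/4: g(11/4) = -11/8.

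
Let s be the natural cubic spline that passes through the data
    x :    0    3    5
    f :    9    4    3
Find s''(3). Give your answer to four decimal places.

Put M_i = s'' at the i-th knot. Here h = (3, 2) and Δ = (-5/3, -1/2), so the interior equations h_(i-1)·M_(i-1) + 2(h_(i-1)+h_i)·M_i + h_i·M_(i+1) = 6(Δ_i − Δ_(i-1)) read
  3·M_0 + 10·M_1 + 2·M_2 = 6(Δ_1 - Δ_0) = 7
Natural end conditions: M_0 = M_2 = 0.
Solving the tridiagonal system: M_0 = 0, M_1 = 7/10, M_2 = 0.

0.7000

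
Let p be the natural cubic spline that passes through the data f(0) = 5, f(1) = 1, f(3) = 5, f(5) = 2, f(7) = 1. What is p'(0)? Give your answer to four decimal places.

-5.2805

Write σ_i for p''(x_i). With h_i = 1, 2, 2, 2 and divided differences Δ_i = -4, 2, -3/2, -1/2, the continuity of p' gives the tridiagonal system
  1·σ_0 + 6·σ_1 + 2·σ_2 = 6(Δ_1 - Δ_0) = 36
  2·σ_1 + 8·σ_2 + 2·σ_3 = 6(Δ_2 - Δ_1) = -21
  2·σ_2 + 8·σ_3 + 2·σ_4 = 6(Δ_3 - Δ_2) = 6
Natural end conditions: σ_0 = σ_4 = 0.
Solving: σ_0 = 0, σ_1 = 315/41, σ_2 = -207/41, σ_3 = 165/82, σ_4 = 0.
On [0, 1], p'(t) = b_0 + 2c_0·t + 3d_0·t² with b_0 = Δ_0 - h_0(2σ_0 + σ_1)/6 = -433/82, c_0 = σ_0/2 = 0, d_0 = (σ_1 - σ_0)/(6h_0) = 105/82. So p'(0) = -433/82.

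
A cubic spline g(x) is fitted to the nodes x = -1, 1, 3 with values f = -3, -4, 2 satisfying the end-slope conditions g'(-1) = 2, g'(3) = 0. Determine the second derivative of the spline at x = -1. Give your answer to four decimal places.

Put M_i = g'' at the i-th knot. Here h = (2, 2) and Δ = (-1/2, 3), so the interior equations h_(i-1)·M_(i-1) + 2(h_(i-1)+h_i)·M_i + h_i·M_(i+1) = 6(Δ_i − Δ_(i-1)) read
  2·M_0 + 8·M_1 + 2·M_2 = 6(Δ_1 - Δ_0) = 21
Clamped end conditions give two more equations: 2h_0·M_0 + h_0·M_1 = 6(Δ_0 - g'(-1)) = -15 and h_1·M_1 + 2h_1·M_2 = 6(g'(3) - Δ_1) = -18.
Forward elimination and back-substitution give M_0 = -55/8, M_1 = 25/4, M_2 = -61/8.

-6.8750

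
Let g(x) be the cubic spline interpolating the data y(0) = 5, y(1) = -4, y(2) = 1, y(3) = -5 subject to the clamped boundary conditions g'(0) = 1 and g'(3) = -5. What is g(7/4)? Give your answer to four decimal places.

-0.1469

Write M_i for g''(x_i). With h_i = 1, 1, 1 and divided differences Δ_i = -9, 5, -6, the continuity of g' gives the tridiagonal system
  1·M_0 + 4·M_1 + 1·M_2 = 6(Δ_1 - Δ_0) = 84
  1·M_1 + 4·M_2 + 1·M_3 = 6(Δ_2 - Δ_1) = -66
Clamped end conditions give two more equations: 2h_0·M_0 + h_0·M_1 = 6(Δ_0 - g'(0)) = -60 and h_2·M_2 + 2h_2·M_3 = 6(g'(3) - Δ_2) = 6.
Hence M_0 = -254/5, M_1 = 208/5, M_2 = -158/5, M_3 = 94/5.
On [1, 2], g(x) = -4 - 18/5·(x - 1) + 104/5·(x - 1)² - 61/5·(x - 1)³.
With (x - 1) = 3/4: g(7/4) = -47/320.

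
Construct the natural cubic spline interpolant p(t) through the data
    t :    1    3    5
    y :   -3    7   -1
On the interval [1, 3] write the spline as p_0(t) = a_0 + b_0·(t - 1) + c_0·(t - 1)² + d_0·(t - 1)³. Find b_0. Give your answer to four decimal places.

7.2500

With σ_i denoting the second derivative at x_i, h_i = 2, 2, and Δ_i = (y_(i+1) − y_i)/h_i = 5, -4:
  2·σ_0 + 8·σ_1 + 2·σ_2 = 6(Δ_1 - Δ_0) = -54
Natural end conditions: σ_0 = σ_2 = 0.
Hence σ_0 = 0, σ_1 = -27/4, σ_2 = 0.
On [1, 3], with p_0(t) = a_0 + b_0·(t - 1) + c_0·(t - 1)² + d_0·(t - 1)³: c_0 = σ_0/2 = 0, d_0 = (σ_1 - σ_0)/(6h_0) = -9/16, b_0 = Δ_0 - h_0(2σ_0 + σ_1)/6 = 29/4.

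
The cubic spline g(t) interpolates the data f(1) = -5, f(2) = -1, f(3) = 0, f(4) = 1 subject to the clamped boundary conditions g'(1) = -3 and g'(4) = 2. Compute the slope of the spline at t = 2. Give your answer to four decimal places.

4.5333

Write m_i for g''(x_i). With h_i = 1, 1, 1 and divided differences Δ_i = 4, 1, 1, the continuity of g' gives the tridiagonal system
  1·m_0 + 4·m_1 + 1·m_2 = 6(Δ_1 - Δ_0) = -18
  1·m_1 + 4·m_2 + 1·m_3 = 6(Δ_2 - Δ_1) = 0
Clamped end conditions give two more equations: 2h_0·m_0 + h_0·m_1 = 6(Δ_0 - g'(1)) = 42 and h_2·m_2 + 2h_2·m_3 = 6(g'(4) - Δ_2) = 6.
Hence m_0 = 404/15, m_1 = -178/15, m_2 = 38/15, m_3 = 26/15.
On [2, 3], g'(t) = b_1 + 2c_1·(t - 2) + 3d_1·(t - 2)² with b_1 = Δ_1 - h_1(2m_1 + m_2)/6 = 68/15, c_1 = m_1/2 = -89/15, d_1 = (m_2 - m_1)/(6h_1) = 12/5. So g'(2) = 68/15.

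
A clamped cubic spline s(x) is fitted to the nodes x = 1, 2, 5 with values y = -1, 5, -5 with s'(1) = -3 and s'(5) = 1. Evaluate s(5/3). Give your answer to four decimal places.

2.2593

Let σ_i = s''(x_i). Step sizes h_i = 1, 3; slopes of the chords Δ_i = (y_(i+1) - y_i)/h_i = 6, -10/3.
  1·σ_0 + 8·σ_1 + 3·σ_2 = 6(Δ_1 - Δ_0) = -56
Clamped end conditions give two more equations: 2h_0·σ_0 + h_0·σ_1 = 6(Δ_0 - s'(1)) = 54 and h_1·σ_1 + 2h_1·σ_2 = 6(s'(5) - Δ_1) = 26.
Forward elimination and back-substitution give σ_0 = 35, σ_1 = -16, σ_2 = 37/3.
On [1, 2], s(x) = -1 - 3·(x - 1) + 35/2·(x - 1)² - 17/2·(x - 1)³.
With (x - 1) = 2/3: s(5/3) = 61/27.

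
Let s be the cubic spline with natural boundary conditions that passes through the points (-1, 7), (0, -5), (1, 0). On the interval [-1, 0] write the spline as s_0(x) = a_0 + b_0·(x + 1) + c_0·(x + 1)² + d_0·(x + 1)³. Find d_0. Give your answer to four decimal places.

4.2500

Let σ_i = s''(x_i). Step sizes h_i = 1, 1; slopes of the chords Δ_i = (y_(i+1) - y_i)/h_i = -12, 5.
  1·σ_0 + 4·σ_1 + 1·σ_2 = 6(Δ_1 - Δ_0) = 102
Natural end conditions: σ_0 = σ_2 = 0.
Solving: σ_0 = 0, σ_1 = 51/2, σ_2 = 0.
On [-1, 0], with s_0(x) = a_0 + b_0·(x + 1) + c_0·(x + 1)² + d_0·(x + 1)³: c_0 = σ_0/2 = 0, d_0 = (σ_1 - σ_0)/(6h_0) = 17/4, b_0 = Δ_0 - h_0(2σ_0 + σ_1)/6 = -65/4.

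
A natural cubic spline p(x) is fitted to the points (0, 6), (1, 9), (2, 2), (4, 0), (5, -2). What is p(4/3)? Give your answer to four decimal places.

Write σ_i for p''(x_i). With h_i = 1, 1, 2, 1 and divided differences Δ_i = 3, -7, -1, -2, the continuity of p' gives the tridiagonal system
  1·σ_0 + 4·σ_1 + 1·σ_2 = 6(Δ_1 - Δ_0) = -60
  1·σ_1 + 6·σ_2 + 2·σ_3 = 6(Δ_2 - Δ_1) = 36
  2·σ_2 + 6·σ_3 + 1·σ_4 = 6(Δ_3 - Δ_2) = -6
Natural end conditions: σ_0 = σ_4 = 0.
Solving: σ_0 = 0, σ_1 = -1074/61, σ_2 = 636/61, σ_3 = -273/61, σ_4 = 0.
On [1, 2], p(x) = 9 - 175/61·(x - 1) - 537/61·(x - 1)² + 285/61·(x - 1)³.
With (x - 1) = 1/3: p(4/3) = 3974/549.

7.2386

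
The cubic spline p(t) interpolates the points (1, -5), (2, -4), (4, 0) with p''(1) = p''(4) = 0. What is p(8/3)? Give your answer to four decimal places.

With M_i denoting the second derivative at x_i, h_i = 1, 2, and Δ_i = (y_(i+1) − y_i)/h_i = 1, 2:
  1·M_0 + 6·M_1 + 2·M_2 = 6(Δ_1 - Δ_0) = 6
Natural end conditions: M_0 = M_2 = 0.
Solving: M_0 = 0, M_1 = 1, M_2 = 0.
On [2, 4], p(t) = -4 + 4/3·(t - 2) + 1/2·(t - 2)² - 1/12·(t - 2)³.
With (t - 2) = 2/3: p(8/3) = -236/81.

-2.9136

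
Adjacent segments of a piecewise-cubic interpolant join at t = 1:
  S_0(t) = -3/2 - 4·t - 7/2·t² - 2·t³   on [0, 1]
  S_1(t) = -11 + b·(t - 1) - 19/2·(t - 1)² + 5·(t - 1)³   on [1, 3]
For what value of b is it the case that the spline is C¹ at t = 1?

-17

S_0'(t) = -4 - 7·t - 6·t², so S_0'(1) = -17. On the right, S_1'(1) = b, so b = -17.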